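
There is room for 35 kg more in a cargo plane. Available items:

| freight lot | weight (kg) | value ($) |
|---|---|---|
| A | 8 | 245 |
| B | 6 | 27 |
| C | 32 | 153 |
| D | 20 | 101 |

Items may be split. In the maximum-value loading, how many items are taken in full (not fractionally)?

2

Sort by value per unit weight and fill in that order.
Ratios (sorted): A 30.62, D 5.05, C 4.78, B 4.50
take A (8 @ 245); take D (20 @ 101); take 7/32 of C → 33.47. Capacity used 35/35.
2 item(s) taken whole; one partial (take 7/32 of C).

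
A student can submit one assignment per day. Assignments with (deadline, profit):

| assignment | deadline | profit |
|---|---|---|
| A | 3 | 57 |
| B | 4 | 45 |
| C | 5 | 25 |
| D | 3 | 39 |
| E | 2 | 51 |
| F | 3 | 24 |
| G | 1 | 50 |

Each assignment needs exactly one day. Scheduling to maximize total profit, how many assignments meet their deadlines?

5

By profit: A(d3,57), E(d2,51), G(d1,50), B(d4,45), D(d3,39), C(d5,25), F(d3,24)
A→slot 3; E→slot 2; G→slot 1; B→slot 4; D skipped; C→slot 5; F skipped.
5 of 7 scheduled.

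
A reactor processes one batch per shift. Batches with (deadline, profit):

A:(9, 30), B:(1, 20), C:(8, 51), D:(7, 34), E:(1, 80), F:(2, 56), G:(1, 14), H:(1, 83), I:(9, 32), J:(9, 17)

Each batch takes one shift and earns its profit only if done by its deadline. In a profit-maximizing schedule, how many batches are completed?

Sort by profit descending; place each in the latest free slot ≤ its deadline.
Profit order: H=83 E=80 F=56 C=51 D=34 I=32 A=30 B=20 J=17 G=14
Assign: H→slot 1, E skipped, F→slot 2, C→slot 8, D→slot 7, I→slot 9, A→slot 6, B skipped, J→slot 5, G skipped.
Slots: [1:H] [2:F] [5:J] [6:A] [7:D] [8:C] [9:I]
7 of 10 scheduled.

7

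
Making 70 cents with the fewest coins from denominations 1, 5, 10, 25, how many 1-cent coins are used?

0

Greedy: take as many of the largest coin as possible, then repeat with the remainder.
70 = 2×25 + 2×10
Count of 1: 0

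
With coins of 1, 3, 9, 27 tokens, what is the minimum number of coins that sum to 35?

35 = 1×27 + 2×3 + 2×1
Total coins = 1 + 2 + 2 = 5

5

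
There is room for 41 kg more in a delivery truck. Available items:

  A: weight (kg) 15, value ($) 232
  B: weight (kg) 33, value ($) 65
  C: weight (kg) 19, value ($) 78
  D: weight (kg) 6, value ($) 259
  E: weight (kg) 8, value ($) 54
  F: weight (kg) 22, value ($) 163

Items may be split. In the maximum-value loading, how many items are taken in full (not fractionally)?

Sort by value per unit weight and fill in that order.
Ratios (sorted): D 43.17, A 15.47, F 7.41, E 6.75, C 4.11, B 1.97
take D (6 @ 259); take A (15 @ 232); take 20/22 of F → 148.18. Capacity used 41/41.
2 item(s) taken whole; one partial (take 20/22 of F).

2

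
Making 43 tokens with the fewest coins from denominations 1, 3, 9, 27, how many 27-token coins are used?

1

Use the largest denomination that fits, subtract, and repeat.
43 = 1×27 + 1×9 + 2×3 + 1×1
Count of 27: 1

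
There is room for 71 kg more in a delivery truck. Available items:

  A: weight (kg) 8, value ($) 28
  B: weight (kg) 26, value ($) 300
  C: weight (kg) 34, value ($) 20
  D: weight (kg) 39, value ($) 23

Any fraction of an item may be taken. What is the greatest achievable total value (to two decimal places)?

Greedy by value/weight ratio, highest first.
Ratios (sorted): B 11.54, A 3.50, D 0.59, C 0.59
take B (26 @ 300); take A (8 @ 28); take 37/39 of D → 21.82. Capacity used 71/71.
Total value = 349.82

349.82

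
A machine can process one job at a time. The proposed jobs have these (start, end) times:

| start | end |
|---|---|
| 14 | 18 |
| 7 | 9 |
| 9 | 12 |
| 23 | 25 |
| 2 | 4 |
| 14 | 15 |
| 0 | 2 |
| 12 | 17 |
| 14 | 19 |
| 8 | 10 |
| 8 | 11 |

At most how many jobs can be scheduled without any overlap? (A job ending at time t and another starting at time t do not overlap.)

By end time: (0,2), (2,4), (7,9), (8,10), (8,11), (9,12), (14,15), (12,17), (14,18), (14,19), (23,25).
Pick (0,2); next start ≥ 2 → (2,4); next start ≥ 4 → (7,9); next start ≥ 9 → (9,12); next start ≥ 12 → (14,15); next start ≥ 15 → (23,25).
Selected 6 jobs.

6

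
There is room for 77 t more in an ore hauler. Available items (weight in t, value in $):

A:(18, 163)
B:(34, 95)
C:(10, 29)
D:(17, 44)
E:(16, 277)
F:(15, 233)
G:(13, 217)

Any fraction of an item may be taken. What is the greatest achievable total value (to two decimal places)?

Ratios (sorted): E 17.31, G 16.69, F 15.53, A 9.06, C 2.90, B 2.79, D 2.59
take E (16 @ 277); take G (13 @ 217); take F (15 @ 233); take A (18 @ 163); take C (10 @ 29); take 5/34 of B → 13.97. Capacity used 77/77.
Total value = 932.97

932.97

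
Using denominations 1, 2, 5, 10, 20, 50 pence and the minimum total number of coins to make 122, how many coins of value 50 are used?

2

122 − 2×50→22 − 1×20→2 − 1×2→0
Count of 50: 2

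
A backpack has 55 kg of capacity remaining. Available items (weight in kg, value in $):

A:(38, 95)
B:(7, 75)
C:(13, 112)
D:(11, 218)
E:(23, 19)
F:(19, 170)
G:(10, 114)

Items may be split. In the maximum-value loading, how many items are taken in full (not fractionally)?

4

Greedy by value/weight ratio, highest first.
Ratios (sorted): D 19.82, G 11.40, B 10.71, F 8.95, C 8.62, A 2.50, E 0.83
take D (11 @ 218); take G (10 @ 114); take B (7 @ 75); take F (19 @ 170); take 8/13 of C → 68.92. Capacity used 55/55.
4 item(s) taken whole; one partial (take 8/13 of C).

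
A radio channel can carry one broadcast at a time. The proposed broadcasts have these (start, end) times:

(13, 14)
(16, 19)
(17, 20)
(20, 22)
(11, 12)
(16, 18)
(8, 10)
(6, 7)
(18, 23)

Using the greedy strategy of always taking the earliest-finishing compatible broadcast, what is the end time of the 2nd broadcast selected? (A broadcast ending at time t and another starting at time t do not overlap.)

10

Order by finish time; keep every interval that doesn't clash with the previous kept one.
By end time: (6,7), (8,10), (11,12), (13,14), (16,18), (16,19), (17,20), (20,22), (18,23).
Pick (6,7); next start ≥ 7 → (8,10); next start ≥ 10 → (11,12); next start ≥ 12 → (13,14); next start ≥ 14 → (16,18); next start ≥ 18 → (20,22).
Selected: (6,7) (8,10) (11,12) (13,14) (16,18) (20,22)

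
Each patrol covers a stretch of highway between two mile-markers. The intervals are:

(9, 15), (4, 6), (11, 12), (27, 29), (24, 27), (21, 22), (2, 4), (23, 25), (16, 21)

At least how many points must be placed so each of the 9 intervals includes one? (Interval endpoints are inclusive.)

5

Process intervals by earliest right end; each time one isn't hit yet, stab at its right endpoint.
By right end: [2,4]  [4,6]  [11,12]  [9,15]  [16,21]  [21,22]  [23,25]  [24,27]  [27,29]
[2,4] uncovered → point at 4; [11,12] uncovered → point at 12; [16,21] uncovered → point at 21; [23,25] uncovered → point at 25; [27,29] uncovered → point at 29.
Points: 4, 12, 21, 25, 29 (5 total).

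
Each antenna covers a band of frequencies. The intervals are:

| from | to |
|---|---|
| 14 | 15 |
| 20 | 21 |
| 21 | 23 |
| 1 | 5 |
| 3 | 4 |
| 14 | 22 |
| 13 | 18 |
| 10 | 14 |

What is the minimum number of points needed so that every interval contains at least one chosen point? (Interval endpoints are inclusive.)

Process intervals by earliest right end; each time one isn't hit yet, stab at its right endpoint.
Sorted: [3,4] [1,5] [10,14] [14,15] [13,18] [20,21] [14,22] [21,23]
{[3,4],[1,5]} hit by 4; {[10,14],[14,15],[13,18]} hit by 14; {[20,21],[14,22],[21,23]} hit by 21.
Points: 4, 14, 21 (3 total).

3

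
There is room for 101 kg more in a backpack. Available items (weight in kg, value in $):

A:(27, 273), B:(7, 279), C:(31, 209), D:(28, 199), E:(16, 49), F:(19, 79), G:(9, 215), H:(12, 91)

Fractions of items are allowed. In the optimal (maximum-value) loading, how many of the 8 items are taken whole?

5

Order: B (279/7=39.86) > G (215/9=23.89) > A (273/27=10.11) > H (91/12=7.58) > D (199/28=7.11) > C (209/31=6.74) > F (79/19=4.16) > E (49/16=3.06)
Fill: take B (7 @ 279) → take G (9 @ 215) → take A (27 @ 273) → take H (12 @ 91) → take D (28 @ 199) → take 18/31 of C → 121.35; 101/101 used.
5 item(s) taken whole; one partial (take 18/31 of C).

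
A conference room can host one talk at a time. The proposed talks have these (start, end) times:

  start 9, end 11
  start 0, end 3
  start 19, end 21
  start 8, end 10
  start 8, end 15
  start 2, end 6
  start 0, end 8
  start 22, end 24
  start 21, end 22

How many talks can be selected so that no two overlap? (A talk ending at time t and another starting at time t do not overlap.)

5

Greedy by earliest finish: after sorting by end time, pick each interval compatible with the last pick.
By end time: (0,3), (2,6), (0,8), (8,10), (9,11), (8,15), (19,21), (21,22), (22,24).
Pick (0,3); next start ≥ 3 → (8,10); next start ≥ 10 → (19,21); next start ≥ 21 → (21,22); next start ≥ 22 → (22,24).
Selected 5 talks.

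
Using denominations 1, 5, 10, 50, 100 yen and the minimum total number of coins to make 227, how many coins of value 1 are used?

227 − 2×100→27 − 2×10→7 − 1×5→2 − 2×1→0
Count of 1: 2

2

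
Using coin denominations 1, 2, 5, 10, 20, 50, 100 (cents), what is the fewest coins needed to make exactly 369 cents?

Use the largest denomination that fits, subtract, and repeat.
369 − 3×100→69 − 1×50→19 − 1×10→9 − 1×5→4 − 2×2→0
Total coins = 3 + 1 + 1 + 1 + 2 = 8

8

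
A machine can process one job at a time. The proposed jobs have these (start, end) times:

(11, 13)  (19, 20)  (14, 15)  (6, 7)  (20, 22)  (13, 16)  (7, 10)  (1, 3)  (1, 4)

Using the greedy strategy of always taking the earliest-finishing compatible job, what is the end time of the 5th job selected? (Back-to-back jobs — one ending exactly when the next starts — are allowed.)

Greedy by earliest finish: after sorting by end time, pick each interval compatible with the last pick.
By end time: (1,3), (1,4), (6,7), (7,10), (11,13), (14,15), (13,16), (19,20), (20,22).
Pick (1,3); next start ≥ 3 → (6,7); next start ≥ 7 → (7,10); next start ≥ 10 → (11,13); next start ≥ 13 → (14,15); next start ≥ 15 → (19,20); next start ≥ 20 → (20,22).
Selected: (1,3) (6,7) (7,10) (11,13) (14,15) (19,20) (20,22)

15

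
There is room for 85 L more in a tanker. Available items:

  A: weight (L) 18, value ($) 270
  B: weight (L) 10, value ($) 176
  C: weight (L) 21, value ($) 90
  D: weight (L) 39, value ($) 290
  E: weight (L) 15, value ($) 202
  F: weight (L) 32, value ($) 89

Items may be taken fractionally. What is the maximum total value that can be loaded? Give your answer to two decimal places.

Ratios (sorted): B 17.60, A 15.00, E 13.47, D 7.44, C 4.29, F 2.78
take B (10 @ 176); take A (18 @ 270); take E (15 @ 202); take D (39 @ 290); take 3/21 of C → 12.86. Capacity used 85/85.
Total value = 950.86

950.86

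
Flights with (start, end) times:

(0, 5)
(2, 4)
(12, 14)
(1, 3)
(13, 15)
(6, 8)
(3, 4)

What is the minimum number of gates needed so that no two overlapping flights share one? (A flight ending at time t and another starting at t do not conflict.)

starts: [0, 1, 2, 3, 6, 12, 13]
ends:   [3, 4, 4, 5, 8, 14, 15]
s0→1 s1→2 s2→3  — peak 3.

3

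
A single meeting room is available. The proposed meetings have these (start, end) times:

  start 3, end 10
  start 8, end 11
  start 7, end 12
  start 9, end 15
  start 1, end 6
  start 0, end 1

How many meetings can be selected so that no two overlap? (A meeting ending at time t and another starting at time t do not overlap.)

3

By end time: (0,1), (1,6), (3,10), (8,11), (7,12), (9,15).
Pick (0,1); next start ≥ 1 → (1,6); next start ≥ 6 → (8,11).
Selected 3 meetings.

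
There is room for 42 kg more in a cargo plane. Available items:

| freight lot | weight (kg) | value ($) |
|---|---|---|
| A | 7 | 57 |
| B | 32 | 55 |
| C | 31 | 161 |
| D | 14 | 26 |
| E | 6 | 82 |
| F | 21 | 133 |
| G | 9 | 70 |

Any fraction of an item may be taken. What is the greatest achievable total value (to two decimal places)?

335.67

Greedy by value/weight ratio, highest first.
Order: E (82/6=13.67) > A (57/7=8.14) > G (70/9=7.78) > F (133/21=6.33) > C (161/31=5.19) > D (26/14=1.86) > B (55/32=1.72)
Fill: take E (6 @ 82) → take A (7 @ 57) → take G (9 @ 70) → take 20/21 of F → 126.67; 42/42 used.
Total value = 335.67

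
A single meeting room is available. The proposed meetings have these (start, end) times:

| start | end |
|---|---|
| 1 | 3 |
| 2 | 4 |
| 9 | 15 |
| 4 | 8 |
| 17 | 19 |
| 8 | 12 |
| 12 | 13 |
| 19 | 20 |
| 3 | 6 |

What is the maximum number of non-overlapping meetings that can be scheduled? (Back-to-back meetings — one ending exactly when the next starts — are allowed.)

Sorted by end: (1,3)  (2,4)  (3,6)  (4,8)  (8,12)  (12,13)  (9,15)  (17,19)  (19,20)
take (1,3); take (3,6); take (8,12); take (12,13); take (17,19); take (19,20).
Selected 6 meetings.

6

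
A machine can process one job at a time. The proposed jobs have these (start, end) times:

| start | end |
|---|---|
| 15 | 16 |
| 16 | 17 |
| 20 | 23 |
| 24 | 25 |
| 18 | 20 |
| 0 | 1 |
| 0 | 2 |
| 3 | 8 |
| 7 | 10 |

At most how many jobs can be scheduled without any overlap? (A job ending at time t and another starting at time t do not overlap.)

7

Sort by end time and greedily take each interval whose start is ≥ the last chosen end.
Sorted by end: (0,1)  (0,2)  (3,8)  (7,10)  (15,16)  (16,17)  (18,20)  (20,23)  (24,25)
take (0,1); take (3,8); skip (7,10); take (15,16); take (16,17); take (18,20); take (20,23); take (24,25).
Selected 7 jobs.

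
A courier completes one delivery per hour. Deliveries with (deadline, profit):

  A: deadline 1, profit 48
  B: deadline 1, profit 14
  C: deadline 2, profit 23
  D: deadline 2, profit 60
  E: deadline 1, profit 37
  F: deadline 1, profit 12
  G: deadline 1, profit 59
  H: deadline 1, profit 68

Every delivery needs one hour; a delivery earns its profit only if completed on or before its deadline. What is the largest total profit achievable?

128

Sort by profit descending; place each in the latest free slot ≤ its deadline.
Profit order: H=68 D=60 G=59 A=48 E=37 C=23 B=14 F=12
Assign: H→slot 1, D→slot 2, G skipped, A skipped, E skipped, C skipped, B skipped, F skipped.
Slots: [1:H] [2:D]
Profit = 68 + 60 = 128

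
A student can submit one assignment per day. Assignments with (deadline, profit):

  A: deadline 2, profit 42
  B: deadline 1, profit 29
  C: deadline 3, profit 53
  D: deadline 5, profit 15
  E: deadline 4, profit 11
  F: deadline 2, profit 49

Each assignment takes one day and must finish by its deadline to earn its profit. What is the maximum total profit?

Sort by profit descending; place each in the latest free slot ≤ its deadline.
Profit order: C=53 F=49 A=42 B=29 D=15 E=11
Assign: C→slot 3, F→slot 2, A→slot 1, B skipped, D→slot 5, E→slot 4.
Slots: [1:A] [2:F] [3:C] [4:E] [5:D]
Profit = 42 + 49 + 53 + 11 + 15 = 170

170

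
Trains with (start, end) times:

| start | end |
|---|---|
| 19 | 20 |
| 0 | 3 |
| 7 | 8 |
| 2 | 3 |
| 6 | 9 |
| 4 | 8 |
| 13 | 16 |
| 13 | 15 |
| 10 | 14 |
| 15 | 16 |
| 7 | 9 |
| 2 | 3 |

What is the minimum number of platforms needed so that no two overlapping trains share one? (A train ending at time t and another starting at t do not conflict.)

Count concurrent intervals with a sweep; the peak is the room count.
Events (time:±→running): 0:+→1 2:+→2 2:+→3 3:-→2 3:-→1 3:-→0 4:+→1 6:+→2 7:+→3 7:+→4 … peak 4.

4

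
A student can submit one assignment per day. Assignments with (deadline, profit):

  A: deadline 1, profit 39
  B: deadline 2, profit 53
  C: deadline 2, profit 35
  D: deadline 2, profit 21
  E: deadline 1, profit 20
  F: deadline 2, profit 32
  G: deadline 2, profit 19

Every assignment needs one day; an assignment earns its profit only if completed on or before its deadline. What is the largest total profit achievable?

Sort by profit descending; place each in the latest free slot ≤ its deadline.
Profit order: B=53 A=39 C=35 F=32 D=21 E=20 G=19
Assign: B→slot 2, A→slot 1, C skipped, F skipped, D skipped, E skipped, G skipped.
Slots: [1:A] [2:B]
Profit = 39 + 53 = 92

92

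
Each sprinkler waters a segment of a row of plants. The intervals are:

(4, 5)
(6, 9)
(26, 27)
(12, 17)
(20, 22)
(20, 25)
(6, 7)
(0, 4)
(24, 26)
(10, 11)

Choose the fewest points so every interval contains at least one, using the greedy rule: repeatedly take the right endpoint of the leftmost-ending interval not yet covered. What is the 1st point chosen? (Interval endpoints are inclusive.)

4

Sort by right endpoint; whenever an interval is uncovered, place a point at its right end.
By right end: [0,4]  [4,5]  [6,7]  [6,9]  [10,11]  [12,17]  [20,22]  [20,25]  [24,26]  [26,27]
[0,4] uncovered → point at 4; [6,7] uncovered → point at 7; [10,11] uncovered → point at 11; [12,17] uncovered → point at 17; [20,22] uncovered → point at 22; [24,26] uncovered → point at 26.
Points: 4, 7, 11, 17, 22, 26 (6 total).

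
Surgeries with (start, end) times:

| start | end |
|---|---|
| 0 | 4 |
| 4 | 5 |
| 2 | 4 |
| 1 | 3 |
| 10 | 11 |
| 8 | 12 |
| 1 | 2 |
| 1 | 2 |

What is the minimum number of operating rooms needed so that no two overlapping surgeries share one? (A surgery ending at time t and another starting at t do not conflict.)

4

Count concurrent intervals with a sweep; the peak is the room count.
Events (time:±→running): 0:+→1 1:+→2 1:+→3 1:+→4 … peak 4.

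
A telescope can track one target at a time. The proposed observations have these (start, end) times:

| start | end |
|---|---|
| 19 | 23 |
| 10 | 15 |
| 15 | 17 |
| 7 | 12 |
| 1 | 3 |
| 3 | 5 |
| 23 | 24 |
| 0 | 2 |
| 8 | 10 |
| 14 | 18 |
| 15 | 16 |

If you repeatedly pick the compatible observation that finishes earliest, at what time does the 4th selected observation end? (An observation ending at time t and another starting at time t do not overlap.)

Greedy by earliest finish: after sorting by end time, pick each interval compatible with the last pick.
By end time: (0,2), (1,3), (3,5), (8,10), (7,12), (10,15), (15,16), (15,17), (14,18), (19,23), (23,24).
Pick (0,2); next start ≥ 2 → (3,5); next start ≥ 5 → (8,10); next start ≥ 10 → (10,15); next start ≥ 15 → (15,16); next start ≥ 16 → (19,23); next start ≥ 23 → (23,24).
Selected: (0,2) (3,5) (8,10) (10,15) (15,16) (19,23) (23,24)

15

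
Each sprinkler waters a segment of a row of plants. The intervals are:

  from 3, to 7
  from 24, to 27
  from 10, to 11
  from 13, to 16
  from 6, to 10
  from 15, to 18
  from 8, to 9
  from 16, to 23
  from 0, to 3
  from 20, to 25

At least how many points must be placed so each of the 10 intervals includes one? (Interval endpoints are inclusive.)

Sort by right endpoint; whenever an interval is uncovered, place a point at its right end.
By right end: [0,3]  [3,7]  [8,9]  [6,10]  [10,11]  [13,16]  [15,18]  [16,23]  [20,25]  [24,27]
[0,3] uncovered → point at 3; [8,9] uncovered → point at 9; [10,11] uncovered → point at 11; [13,16] uncovered → point at 16; [20,25] uncovered → point at 25.
Points: 3, 9, 11, 16, 25 (5 total).

5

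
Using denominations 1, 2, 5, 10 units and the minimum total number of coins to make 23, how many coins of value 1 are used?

23 − 2×10→3 − 1×2→1 − 1×1→0
Count of 1: 1

1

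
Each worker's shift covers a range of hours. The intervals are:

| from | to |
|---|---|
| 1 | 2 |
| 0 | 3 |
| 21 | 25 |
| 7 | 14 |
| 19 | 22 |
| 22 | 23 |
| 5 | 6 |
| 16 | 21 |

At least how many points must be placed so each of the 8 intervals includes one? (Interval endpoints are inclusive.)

Sorted: [1,2] [0,3] [5,6] [7,14] [16,21] [19,22] [22,23] [21,25]
{[1,2],[0,3]} hit by 2; {[5,6]} hit by 6; {[7,14]} hit by 14; {[16,21],[19,22]} hit by 21; {[22,23],[21,25]} hit by 23.
Points: 2, 6, 14, 21, 23 (5 total).

5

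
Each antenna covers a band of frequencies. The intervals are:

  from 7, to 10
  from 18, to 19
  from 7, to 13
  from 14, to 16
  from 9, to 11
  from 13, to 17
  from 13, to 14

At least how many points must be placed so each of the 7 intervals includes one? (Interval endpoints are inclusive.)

Sort by right endpoint; whenever an interval is uncovered, place a point at its right end.
Sorted: [7,10] [9,11] [7,13] [13,14] [14,16] [13,17] [18,19]
{[7,10],[9,11],[7,13]} hit by 10; {[13,14],[14,16],[13,17]} hit by 14; {[18,19]} hit by 19.
Points: 10, 14, 19 (3 total).

3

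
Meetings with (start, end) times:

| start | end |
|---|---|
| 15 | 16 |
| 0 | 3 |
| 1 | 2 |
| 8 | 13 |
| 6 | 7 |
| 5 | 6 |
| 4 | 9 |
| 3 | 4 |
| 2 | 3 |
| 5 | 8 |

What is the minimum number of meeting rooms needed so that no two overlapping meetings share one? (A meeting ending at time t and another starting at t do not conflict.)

3

The answer is the maximum number of intervals overlapping at any instant.
Events (time:±→running): 0:+→1 1:+→2 2:-→1 2:+→2 3:-→1 3:-→0 3:+→1 4:-→0 4:+→1 5:+→2 5:+→3 … peak 3.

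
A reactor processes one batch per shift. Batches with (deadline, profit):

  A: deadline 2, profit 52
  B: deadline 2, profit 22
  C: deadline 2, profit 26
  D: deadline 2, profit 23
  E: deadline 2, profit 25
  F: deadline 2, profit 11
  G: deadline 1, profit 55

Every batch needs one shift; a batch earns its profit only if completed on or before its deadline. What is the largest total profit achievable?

By profit: G(d1,55), A(d2,52), C(d2,26), E(d2,25), D(d2,23), B(d2,22), F(d2,11)
G→slot 1; A→slot 2; C skipped; E skipped; D skipped; B skipped; F skipped.
Profit = 55 + 52 = 107

107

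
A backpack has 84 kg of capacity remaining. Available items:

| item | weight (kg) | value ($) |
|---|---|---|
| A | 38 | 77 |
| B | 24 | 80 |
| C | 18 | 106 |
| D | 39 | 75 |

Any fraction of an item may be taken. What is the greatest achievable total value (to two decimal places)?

Greedy by value/weight ratio, highest first.
Ratios (sorted): C 5.89, B 3.33, A 2.03, D 1.92
take C (18 @ 106); take B (24 @ 80); take A (38 @ 77); take 4/39 of D → 7.69. Capacity used 84/84.
Total value = 270.69

270.69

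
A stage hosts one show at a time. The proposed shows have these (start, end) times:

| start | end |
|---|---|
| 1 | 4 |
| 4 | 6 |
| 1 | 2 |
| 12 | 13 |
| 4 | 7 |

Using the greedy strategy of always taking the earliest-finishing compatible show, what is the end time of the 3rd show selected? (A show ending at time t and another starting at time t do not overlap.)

13

Greedy by earliest finish: after sorting by end time, pick each interval compatible with the last pick.
By end time: (1,2), (1,4), (4,6), (4,7), (12,13).
Pick (1,2); next start ≥ 2 → (4,6); next start ≥ 6 → (12,13).
Selected: (1,2) (4,6) (12,13)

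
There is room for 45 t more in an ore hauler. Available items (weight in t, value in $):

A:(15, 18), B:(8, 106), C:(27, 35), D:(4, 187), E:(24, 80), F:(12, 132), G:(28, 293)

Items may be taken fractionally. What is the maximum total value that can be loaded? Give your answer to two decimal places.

Greedy by value/weight ratio, highest first.
Order: D (187/4=46.75) > B (106/8=13.25) > F (132/12=11.00) > G (293/28=10.46) > E (80/24=3.33) > C (35/27=1.30) > A (18/15=1.20)
Fill: take D (4 @ 187) → take B (8 @ 106) → take F (12 @ 132) → take 21/28 of G → 219.75; 45/45 used.
Total value = 644.75

644.75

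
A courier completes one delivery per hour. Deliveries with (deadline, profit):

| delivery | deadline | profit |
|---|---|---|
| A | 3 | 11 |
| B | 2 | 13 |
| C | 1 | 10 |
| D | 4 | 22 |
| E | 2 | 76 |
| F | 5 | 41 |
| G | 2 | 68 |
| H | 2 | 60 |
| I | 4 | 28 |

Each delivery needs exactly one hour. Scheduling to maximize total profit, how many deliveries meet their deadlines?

By profit: E(d2,76), G(d2,68), H(d2,60), F(d5,41), I(d4,28), D(d4,22), B(d2,13), A(d3,11), C(d1,10)
E→slot 2; G→slot 1; H skipped; F→slot 5; I→slot 4; D→slot 3; B skipped; A skipped; C skipped.
5 of 9 scheduled.

5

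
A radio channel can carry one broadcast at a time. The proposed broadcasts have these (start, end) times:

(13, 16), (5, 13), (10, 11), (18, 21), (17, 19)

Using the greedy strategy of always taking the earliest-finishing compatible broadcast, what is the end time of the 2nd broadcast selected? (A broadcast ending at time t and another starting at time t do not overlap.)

16

Order by finish time; keep every interval that doesn't clash with the previous kept one.
By end time: (10,11), (5,13), (13,16), (17,19), (18,21).
Pick (10,11); next start ≥ 11 → (13,16); next start ≥ 16 → (17,19).
Selected: (10,11) (13,16) (17,19)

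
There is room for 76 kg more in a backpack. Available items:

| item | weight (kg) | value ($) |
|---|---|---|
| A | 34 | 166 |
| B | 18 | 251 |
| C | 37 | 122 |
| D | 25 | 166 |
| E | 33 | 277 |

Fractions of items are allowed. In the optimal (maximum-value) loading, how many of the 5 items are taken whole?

Ratios (sorted): B 13.94, E 8.39, D 6.64, A 4.88, C 3.30
take B (18 @ 251); take E (33 @ 277); take D (25 @ 166). Capacity used 76/76.
3 item(s) taken whole.

3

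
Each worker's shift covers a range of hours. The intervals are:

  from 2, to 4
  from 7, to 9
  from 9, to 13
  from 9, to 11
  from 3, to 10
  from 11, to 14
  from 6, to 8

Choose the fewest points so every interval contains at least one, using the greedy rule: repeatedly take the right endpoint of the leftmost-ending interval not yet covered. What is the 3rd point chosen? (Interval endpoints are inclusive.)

Sorted: [2,4] [6,8] [7,9] [3,10] [9,11] [9,13] [11,14]
{[2,4]} hit by 4; {[6,8],[7,9],[3,10]} hit by 8; {[9,11],[9,13],[11,14]} hit by 11.
Points: 4, 8, 11 (3 total).

11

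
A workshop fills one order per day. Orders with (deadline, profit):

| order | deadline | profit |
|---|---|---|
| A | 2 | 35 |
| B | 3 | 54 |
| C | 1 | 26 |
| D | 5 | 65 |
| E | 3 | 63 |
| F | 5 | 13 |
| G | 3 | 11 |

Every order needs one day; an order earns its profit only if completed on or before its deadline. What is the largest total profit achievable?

By profit: D(d5,65), E(d3,63), B(d3,54), A(d2,35), C(d1,26), F(d5,13), G(d3,11)
D→slot 5; E→slot 3; B→slot 2; A→slot 1; C skipped; F→slot 4; G skipped.
Profit = 35 + 54 + 63 + 13 + 65 = 230

230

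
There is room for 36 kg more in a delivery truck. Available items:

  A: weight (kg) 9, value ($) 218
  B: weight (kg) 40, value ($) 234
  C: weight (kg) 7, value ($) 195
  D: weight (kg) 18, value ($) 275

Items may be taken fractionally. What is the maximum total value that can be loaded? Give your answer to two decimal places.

Greedy by value/weight ratio, highest first.
Ratios (sorted): C 27.86, A 24.22, D 15.28, B 5.85
take C (7 @ 195); take A (9 @ 218); take D (18 @ 275); take 2/40 of B → 11.70. Capacity used 36/36.
Total value = 699.70

699.70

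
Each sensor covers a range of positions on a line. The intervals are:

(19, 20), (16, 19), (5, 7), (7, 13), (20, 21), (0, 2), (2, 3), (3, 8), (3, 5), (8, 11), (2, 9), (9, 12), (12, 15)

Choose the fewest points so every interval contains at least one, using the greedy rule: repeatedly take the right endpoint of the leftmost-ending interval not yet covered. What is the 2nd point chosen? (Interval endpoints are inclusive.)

5

By right end: [0,2]  [2,3]  [3,5]  [5,7]  [3,8]  [2,9]  [8,11]  [9,12]  [7,13]  [12,15]  [16,19]  [19,20]  [20,21]
[0,2] uncovered → point at 2; [3,5] uncovered → point at 5; [8,11] uncovered → point at 11; [12,15] uncovered → point at 15; [16,19] uncovered → point at 19; [20,21] uncovered → point at 21.
Points: 2, 5, 11, 15, 19, 21 (6 total).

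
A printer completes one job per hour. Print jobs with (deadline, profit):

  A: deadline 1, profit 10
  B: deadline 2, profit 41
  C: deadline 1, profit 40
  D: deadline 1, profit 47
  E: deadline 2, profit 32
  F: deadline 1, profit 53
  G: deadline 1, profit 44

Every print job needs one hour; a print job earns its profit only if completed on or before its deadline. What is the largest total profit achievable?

94

Take jobs in profit order; each goes to the latest open slot no later than its deadline.
By profit: F(d1,53), D(d1,47), G(d1,44), B(d2,41), C(d1,40), E(d2,32), A(d1,10)
F→slot 1; D skipped; G skipped; B→slot 2; C skipped; E skipped; A skipped.
Profit = 53 + 41 = 94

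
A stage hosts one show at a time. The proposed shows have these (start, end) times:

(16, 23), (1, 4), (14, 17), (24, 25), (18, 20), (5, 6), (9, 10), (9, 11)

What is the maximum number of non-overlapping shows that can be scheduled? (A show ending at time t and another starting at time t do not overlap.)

6

Sorted by end: (1,4)  (5,6)  (9,10)  (9,11)  (14,17)  (18,20)  (16,23)  (24,25)
take (1,4); take (5,6); take (9,10); skip (9,11); take (14,17); take (18,20); take (24,25).
Selected 6 shows.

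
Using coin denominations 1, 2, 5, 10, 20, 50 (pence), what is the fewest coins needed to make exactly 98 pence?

6

98 = 1×50 + 2×20 + 1×5 + 1×2 + 1×1
Total coins = 1 + 2 + 1 + 1 + 1 = 6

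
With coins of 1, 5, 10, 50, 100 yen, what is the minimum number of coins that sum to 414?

9

Greedy: take as many of the largest coin as possible, then repeat with the remainder.
414 = 4×100 + 1×10 + 4×1
Total coins = 4 + 1 + 4 = 9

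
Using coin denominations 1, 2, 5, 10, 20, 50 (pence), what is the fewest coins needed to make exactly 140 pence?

4

140 − 2×50→40 − 2×20→0
Total coins = 2 + 2 = 4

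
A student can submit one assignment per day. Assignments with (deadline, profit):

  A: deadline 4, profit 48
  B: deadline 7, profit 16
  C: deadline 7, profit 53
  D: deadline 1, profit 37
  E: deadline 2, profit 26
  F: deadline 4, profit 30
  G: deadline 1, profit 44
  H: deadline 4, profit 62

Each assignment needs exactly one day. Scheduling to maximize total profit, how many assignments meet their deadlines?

Profit order: H=62 C=53 A=48 G=44 D=37 F=30 E=26 B=16
Assign: H→slot 4, C→slot 7, A→slot 3, G→slot 1, D skipped, F→slot 2, E skipped, B→slot 6.
Slots: [1:G] [2:F] [3:A] [4:H] [6:B] [7:C]
6 of 8 scheduled.

6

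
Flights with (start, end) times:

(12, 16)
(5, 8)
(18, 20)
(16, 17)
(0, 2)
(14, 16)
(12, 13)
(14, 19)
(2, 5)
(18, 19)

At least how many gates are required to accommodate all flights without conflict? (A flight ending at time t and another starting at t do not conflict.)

3

The answer is the maximum number of intervals overlapping at any instant.
starts: [0, 2, 5, 12, 12, 14, 14, 16, 18, 18]
ends:   [2, 5, 8, 13, 16, 16, 17, 19, 19, 20]
s0→1 e2→0 s2→1 e5→0 s5→1 e8→0 s12→1 s12→2 e13→1 s14→2 s14→3  — peak 3.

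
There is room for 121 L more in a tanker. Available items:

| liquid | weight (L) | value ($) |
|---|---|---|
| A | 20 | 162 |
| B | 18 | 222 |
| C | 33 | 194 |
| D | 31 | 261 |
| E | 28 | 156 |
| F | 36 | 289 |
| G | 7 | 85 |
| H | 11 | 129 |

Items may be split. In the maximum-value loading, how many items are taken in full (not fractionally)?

5

Sort by value per unit weight and fill in that order.
Order: B (222/18=12.33) > G (85/7=12.14) > H (129/11=11.73) > D (261/31=8.42) > A (162/20=8.10) > F (289/36=8.03) > C (194/33=5.88) > E (156/28=5.57)
Fill: take B (18 @ 222) → take G (7 @ 85) → take H (11 @ 129) → take D (31 @ 261) → take A (20 @ 162) → take 34/36 of F → 272.94; 121/121 used.
5 item(s) taken whole; one partial (take 34/36 of F).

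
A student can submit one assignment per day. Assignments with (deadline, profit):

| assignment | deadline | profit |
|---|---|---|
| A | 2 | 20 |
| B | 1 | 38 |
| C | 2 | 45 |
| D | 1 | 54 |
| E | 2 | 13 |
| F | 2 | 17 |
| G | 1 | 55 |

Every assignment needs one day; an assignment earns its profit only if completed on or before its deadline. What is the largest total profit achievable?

100

Sort by profit descending; place each in the latest free slot ≤ its deadline.
By profit: G(d1,55), D(d1,54), C(d2,45), B(d1,38), A(d2,20), F(d2,17), E(d2,13)
G→slot 1; D skipped; C→slot 2; B skipped; A skipped; F skipped; E skipped.
Profit = 55 + 45 = 100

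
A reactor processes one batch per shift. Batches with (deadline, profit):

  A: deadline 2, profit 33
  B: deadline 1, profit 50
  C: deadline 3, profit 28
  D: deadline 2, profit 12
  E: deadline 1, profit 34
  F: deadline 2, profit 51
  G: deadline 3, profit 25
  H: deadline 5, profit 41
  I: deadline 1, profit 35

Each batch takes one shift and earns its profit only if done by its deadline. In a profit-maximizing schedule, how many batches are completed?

Sort by profit descending; place each in the latest free slot ≤ its deadline.
Profit order: F=51 B=50 H=41 I=35 E=34 A=33 C=28 G=25 D=12
Assign: F→slot 2, B→slot 1, H→slot 5, I skipped, E skipped, A skipped, C→slot 3, G skipped, D skipped.
Slots: [1:B] [2:F] [3:C] [5:H]
4 of 9 scheduled.

4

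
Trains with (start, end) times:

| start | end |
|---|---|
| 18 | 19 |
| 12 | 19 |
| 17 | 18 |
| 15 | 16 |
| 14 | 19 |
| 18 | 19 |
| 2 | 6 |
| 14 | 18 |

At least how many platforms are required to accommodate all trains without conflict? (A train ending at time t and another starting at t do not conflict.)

4

The answer is the maximum number of intervals overlapping at any instant.
starts: [2, 12, 14, 14, 15, 17, 18, 18]
ends:   [6, 16, 18, 18, 19, 19, 19, 19]
s2→1 e6→0 s12→1 s14→2 s14→3 s15→4  — peak 4.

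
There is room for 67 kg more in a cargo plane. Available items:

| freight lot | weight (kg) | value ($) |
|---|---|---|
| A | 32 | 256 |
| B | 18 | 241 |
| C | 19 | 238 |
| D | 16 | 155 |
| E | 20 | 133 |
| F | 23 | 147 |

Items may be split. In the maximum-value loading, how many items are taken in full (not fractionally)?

Greedy by value/weight ratio, highest first.
Order: B (241/18=13.39) > C (238/19=12.53) > D (155/16=9.69) > A (256/32=8.00) > E (133/20=6.65) > F (147/23=6.39)
Fill: take B (18 @ 241) → take C (19 @ 238) → take D (16 @ 155) → take 14/32 of A → 112.00; 67/67 used.
3 item(s) taken whole; one partial (take 14/32 of A).

3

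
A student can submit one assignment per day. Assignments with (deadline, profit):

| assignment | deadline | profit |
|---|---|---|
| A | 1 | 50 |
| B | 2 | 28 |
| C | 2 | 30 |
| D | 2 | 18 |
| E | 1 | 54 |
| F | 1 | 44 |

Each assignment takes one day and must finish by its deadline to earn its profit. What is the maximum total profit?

84

Profit order: E=54 A=50 F=44 C=30 B=28 D=18
Assign: E→slot 1, A skipped, F skipped, C→slot 2, B skipped, D skipped.
Slots: [1:E] [2:C]
Profit = 54 + 30 = 84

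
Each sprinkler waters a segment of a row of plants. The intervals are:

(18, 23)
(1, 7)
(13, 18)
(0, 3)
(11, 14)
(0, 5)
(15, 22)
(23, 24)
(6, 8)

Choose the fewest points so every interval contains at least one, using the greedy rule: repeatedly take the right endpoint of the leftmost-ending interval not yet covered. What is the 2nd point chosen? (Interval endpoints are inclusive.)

Process intervals by earliest right end; each time one isn't hit yet, stab at its right endpoint.
Sorted: [0,3] [0,5] [1,7] [6,8] [11,14] [13,18] [15,22] [18,23] [23,24]
{[0,3],[0,5],[1,7]} hit by 3; {[6,8]} hit by 8; {[11,14],[13,18]} hit by 14; {[15,22],[18,23]} hit by 22; {[23,24]} hit by 24.
Points: 3, 8, 14, 22, 24 (5 total).

8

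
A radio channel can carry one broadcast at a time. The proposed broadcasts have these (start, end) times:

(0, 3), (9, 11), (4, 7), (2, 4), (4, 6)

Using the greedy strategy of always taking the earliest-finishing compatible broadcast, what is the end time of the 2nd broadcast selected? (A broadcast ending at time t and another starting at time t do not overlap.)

6

Sorted by end: (0,3)  (2,4)  (4,6)  (4,7)  (9,11)
take (0,3); take (4,6); skip (4,7); take (9,11).
Selected: (0,3) (4,6) (9,11)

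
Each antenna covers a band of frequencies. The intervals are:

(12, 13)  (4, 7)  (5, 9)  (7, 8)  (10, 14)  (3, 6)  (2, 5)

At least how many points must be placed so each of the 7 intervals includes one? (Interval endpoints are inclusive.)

3

Process intervals by earliest right end; each time one isn't hit yet, stab at its right endpoint.
Sorted: [2,5] [3,6] [4,7] [7,8] [5,9] [12,13] [10,14]
{[2,5],[3,6],[4,7]} hit by 5; {[7,8],[5,9]} hit by 8; {[12,13],[10,14]} hit by 13.
Points: 5, 8, 13 (3 total).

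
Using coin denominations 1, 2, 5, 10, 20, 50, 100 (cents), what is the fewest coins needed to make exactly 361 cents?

Greedy: take as many of the largest coin as possible, then repeat with the remainder.
361 − 3×100→61 − 1×50→11 − 1×10→1 − 1×1→0
Total coins = 3 + 1 + 1 + 1 = 6

6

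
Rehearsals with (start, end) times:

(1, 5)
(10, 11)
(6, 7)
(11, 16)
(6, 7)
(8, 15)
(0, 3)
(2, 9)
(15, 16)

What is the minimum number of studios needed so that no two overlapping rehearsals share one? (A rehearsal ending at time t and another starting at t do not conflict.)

The answer is the maximum number of intervals overlapping at any instant.
starts: [0, 1, 2, 6, 6, 8, 10, 11, 15]
ends:   [3, 5, 7, 7, 9, 11, 15, 16, 16]
s0→1 s1→2 s2→3  — peak 3.

3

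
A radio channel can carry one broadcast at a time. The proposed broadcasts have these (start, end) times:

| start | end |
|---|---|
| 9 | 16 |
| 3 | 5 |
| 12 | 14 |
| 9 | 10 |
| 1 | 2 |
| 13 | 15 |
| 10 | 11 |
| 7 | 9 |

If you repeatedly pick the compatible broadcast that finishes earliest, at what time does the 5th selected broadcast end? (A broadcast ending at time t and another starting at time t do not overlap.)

By end time: (1,2), (3,5), (7,9), (9,10), (10,11), (12,14), (13,15), (9,16).
Pick (1,2); next start ≥ 2 → (3,5); next start ≥ 5 → (7,9); next start ≥ 9 → (9,10); next start ≥ 10 → (10,11); next start ≥ 11 → (12,14).
Selected: (1,2) (3,5) (7,9) (9,10) (10,11) (12,14)

11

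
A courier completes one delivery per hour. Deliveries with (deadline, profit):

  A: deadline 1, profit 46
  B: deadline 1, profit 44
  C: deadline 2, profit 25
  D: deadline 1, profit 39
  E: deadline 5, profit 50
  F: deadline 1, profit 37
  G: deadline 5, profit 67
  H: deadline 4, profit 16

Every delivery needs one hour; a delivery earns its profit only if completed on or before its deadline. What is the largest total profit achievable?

Take jobs in profit order; each goes to the latest open slot no later than its deadline.
By profit: G(d5,67), E(d5,50), A(d1,46), B(d1,44), D(d1,39), F(d1,37), C(d2,25), H(d4,16)
G→slot 5; E→slot 4; A→slot 1; B skipped; D skipped; F skipped; C→slot 2; H→slot 3.
Profit = 46 + 25 + 16 + 50 + 67 = 204

204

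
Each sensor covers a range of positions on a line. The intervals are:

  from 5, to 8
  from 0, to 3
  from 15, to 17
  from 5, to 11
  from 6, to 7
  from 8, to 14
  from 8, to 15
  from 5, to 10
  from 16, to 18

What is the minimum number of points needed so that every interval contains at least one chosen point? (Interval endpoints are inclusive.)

Sort by right endpoint; whenever an interval is uncovered, place a point at its right end.
By right end: [0,3]  [6,7]  [5,8]  [5,10]  [5,11]  [8,14]  [8,15]  [15,17]  [16,18]
[0,3] uncovered → point at 3; [6,7] uncovered → point at 7; [8,14] uncovered → point at 14; [15,17] uncovered → point at 17.
Points: 3, 7, 14, 17 (4 total).

4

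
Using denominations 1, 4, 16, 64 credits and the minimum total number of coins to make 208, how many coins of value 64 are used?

3

Use the largest denomination that fits, subtract, and repeat.
208 − 3×64→16 − 1×16→0
Count of 64: 3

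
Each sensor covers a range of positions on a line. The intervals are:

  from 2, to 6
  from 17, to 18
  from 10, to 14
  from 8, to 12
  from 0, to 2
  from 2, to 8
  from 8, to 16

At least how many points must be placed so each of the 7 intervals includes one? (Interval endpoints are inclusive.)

3

Sort by right endpoint; whenever an interval is uncovered, place a point at its right end.
By right end: [0,2]  [2,6]  [2,8]  [8,12]  [10,14]  [8,16]  [17,18]
[0,2] uncovered → point at 2; [8,12] uncovered → point at 12; [17,18] uncovered → point at 18.
Points: 2, 12, 18 (3 total).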